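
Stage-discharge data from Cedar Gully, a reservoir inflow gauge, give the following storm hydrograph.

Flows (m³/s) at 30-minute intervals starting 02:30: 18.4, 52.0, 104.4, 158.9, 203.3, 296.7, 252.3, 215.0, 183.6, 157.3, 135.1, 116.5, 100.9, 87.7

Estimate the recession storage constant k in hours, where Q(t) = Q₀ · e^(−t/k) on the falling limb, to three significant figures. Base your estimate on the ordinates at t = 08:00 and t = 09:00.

k ≈ 3.52 h

On the falling limb, Q drops from 116.5 to 87.7 m³/s between t = 08:00 and t = 09:00 (Δt = 1 h).
k = −Δt / ln(Q₂/Q₁) = −1 / ln(87.7/116.5) = 3.52 h.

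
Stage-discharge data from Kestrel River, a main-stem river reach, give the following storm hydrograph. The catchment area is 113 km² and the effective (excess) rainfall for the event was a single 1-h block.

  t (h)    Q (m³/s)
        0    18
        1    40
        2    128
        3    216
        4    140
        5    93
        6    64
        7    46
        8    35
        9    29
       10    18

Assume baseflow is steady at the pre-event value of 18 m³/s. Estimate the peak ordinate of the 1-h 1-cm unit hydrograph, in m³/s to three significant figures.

U_p ≈ 98.8 m³/s

Direct runoff: 0.0, 22.0, 110.0, 198.0, 122.0, 75.0, 46.0, 28.0, 17.0, 11.0, 0.0 m³/s; ΣQ_DR = 629.0 m³/s, peak = 198.0 m³/s.
Runoff depth d = ΣQ_DR·Δt / A = 629.0 × 3600 / (113 km²) = 20.04 mm.
The 1-cm UH is the DRH scaled by (10 mm)/d, so U_p = 198.0 × 10/20.04 = 98.8 m³/s.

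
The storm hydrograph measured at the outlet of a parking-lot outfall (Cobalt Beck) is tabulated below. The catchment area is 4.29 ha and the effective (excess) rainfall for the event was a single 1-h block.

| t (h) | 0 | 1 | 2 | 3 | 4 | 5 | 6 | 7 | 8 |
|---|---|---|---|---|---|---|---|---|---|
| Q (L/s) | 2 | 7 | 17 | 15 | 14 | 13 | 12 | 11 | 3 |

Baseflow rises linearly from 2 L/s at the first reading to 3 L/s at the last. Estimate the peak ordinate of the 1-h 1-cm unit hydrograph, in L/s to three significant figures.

U_p ≈ 24.6 L/s

Direct runoff: 0.00, 4.88, 14.75, 12.62, 11.50, 10.38, 9.25, 8.12, 0.00 L/s; ΣQ_DR = 71.50 L/s, peak = 14.75 L/s.
Runoff depth d = ΣQ_DR·Δt / A = 71.50 × 3600 / (4.29 ha) = 6.000 mm.
The 1-cm UH is the DRH scaled by (10 mm)/d, so U_p = 14.75 × 10/6.000 = 24.6 L/s.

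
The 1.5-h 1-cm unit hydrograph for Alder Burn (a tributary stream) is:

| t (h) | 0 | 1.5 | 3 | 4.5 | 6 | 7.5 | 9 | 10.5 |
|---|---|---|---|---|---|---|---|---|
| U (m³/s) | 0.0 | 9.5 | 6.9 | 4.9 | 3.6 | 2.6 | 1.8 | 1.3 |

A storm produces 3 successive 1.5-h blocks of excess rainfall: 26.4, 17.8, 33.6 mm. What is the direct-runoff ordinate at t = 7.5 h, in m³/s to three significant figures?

Q ≈ 29.7 m³/s

By discrete convolution, Q_j = Σ (P_i / 10 mm) · U_{j−i}.
At t = 7.5 h (j=5): Q = (26.4/10)·2.6 + (17.8/10)·3.6 + (33.6/10)·4.9 = 29.7 m³/s.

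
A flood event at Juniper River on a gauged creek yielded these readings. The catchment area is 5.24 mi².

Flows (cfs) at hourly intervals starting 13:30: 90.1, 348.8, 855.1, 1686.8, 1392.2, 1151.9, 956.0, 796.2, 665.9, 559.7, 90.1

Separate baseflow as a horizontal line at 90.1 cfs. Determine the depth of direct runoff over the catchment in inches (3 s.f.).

Direct runoff: 0.0, 258.7, 765.0, 1596.7, 1302.1, 1061.8, 865.9, 706.1, 575.8, 469.6, 0.0 cfs; ΣQ_DR = 7602 cfs.
V = ΣQ_DR · Δt = 7602 × 3600 s = 2.737 × 10^7 ft³.
Over A = 5.24 mi², depth = V / A = 2.25 in.

d ≈ 2.25 in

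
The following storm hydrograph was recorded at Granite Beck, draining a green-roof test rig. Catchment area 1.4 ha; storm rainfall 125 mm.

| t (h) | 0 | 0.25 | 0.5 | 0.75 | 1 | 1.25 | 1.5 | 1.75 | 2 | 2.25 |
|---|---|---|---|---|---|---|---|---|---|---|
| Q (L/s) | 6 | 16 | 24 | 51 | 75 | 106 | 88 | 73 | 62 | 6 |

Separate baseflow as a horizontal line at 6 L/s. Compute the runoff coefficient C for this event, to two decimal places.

ΣQ_DR = 447.0 L/s; V = ΣQ_DR·Δt = 4.023 × 10^5 L.
Runoff depth d = V / A = 28.74 mm.
C = d / P = 28.74 / 125 = 0.23.

C ≈ 0.23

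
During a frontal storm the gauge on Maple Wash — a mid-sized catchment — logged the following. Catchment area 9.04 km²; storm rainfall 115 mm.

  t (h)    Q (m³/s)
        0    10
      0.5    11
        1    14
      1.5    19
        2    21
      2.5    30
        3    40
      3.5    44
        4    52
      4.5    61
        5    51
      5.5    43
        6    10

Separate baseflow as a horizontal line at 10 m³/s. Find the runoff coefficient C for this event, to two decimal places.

C ≈ 0.48

ΣQ_DR = 276.0 m³/s; V = ΣQ_DR·Δt = 4.968 × 10^5 m³.
Runoff depth d = V / A = 54.96 mm.
C = d / P = 54.96 / 115 = 0.48.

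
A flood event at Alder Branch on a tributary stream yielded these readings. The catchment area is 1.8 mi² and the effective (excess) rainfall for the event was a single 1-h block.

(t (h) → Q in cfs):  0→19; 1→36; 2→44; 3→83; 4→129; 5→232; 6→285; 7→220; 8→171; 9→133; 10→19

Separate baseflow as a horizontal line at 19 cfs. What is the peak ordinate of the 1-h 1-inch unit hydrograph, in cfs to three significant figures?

Direct runoff: 0.0, 17.0, 25.0, 64.0, 110.0, 213.0, 266.0, 201.0, 152.0, 114.0, 0.0 cfs; ΣQ_DR = 1162 cfs, peak = 266.0 cfs.
Runoff depth d = ΣQ_DR·Δt / A = 1162 × 3600 / (1.8 mi²) = 1.000 in.
The 1-inch UH is the DRH scaled by (1 in)/d, so U_p = 266.0 × 1/1.000 = 266 cfs.

U_p ≈ 266 cfs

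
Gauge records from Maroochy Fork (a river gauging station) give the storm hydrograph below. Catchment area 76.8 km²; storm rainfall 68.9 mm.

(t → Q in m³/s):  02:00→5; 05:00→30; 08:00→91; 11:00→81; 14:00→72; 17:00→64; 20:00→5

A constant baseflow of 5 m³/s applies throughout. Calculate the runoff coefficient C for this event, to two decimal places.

ΣQ_DR = 313.0 m³/s; V = ΣQ_DR·Δt = 3.380 × 10^6 m³.
Runoff depth d = V / A = 44.02 mm.
C = d / P = 44.02 / 68.9 = 0.64.

C ≈ 0.64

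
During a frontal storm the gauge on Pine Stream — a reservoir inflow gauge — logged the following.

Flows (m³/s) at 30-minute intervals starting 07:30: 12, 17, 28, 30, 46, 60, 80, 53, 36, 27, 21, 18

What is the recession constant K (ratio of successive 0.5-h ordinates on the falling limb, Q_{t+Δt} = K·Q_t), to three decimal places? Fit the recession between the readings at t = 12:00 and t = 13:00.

Using the recession-limb readings at t = 12:00 and t = 13:00: Q falls from 27 to 18 m³/s over 2 intervals.
K = (Q₂/Q₁)^(1/2) = (18/27)^(1/2) = 0.816.

K ≈ 0.816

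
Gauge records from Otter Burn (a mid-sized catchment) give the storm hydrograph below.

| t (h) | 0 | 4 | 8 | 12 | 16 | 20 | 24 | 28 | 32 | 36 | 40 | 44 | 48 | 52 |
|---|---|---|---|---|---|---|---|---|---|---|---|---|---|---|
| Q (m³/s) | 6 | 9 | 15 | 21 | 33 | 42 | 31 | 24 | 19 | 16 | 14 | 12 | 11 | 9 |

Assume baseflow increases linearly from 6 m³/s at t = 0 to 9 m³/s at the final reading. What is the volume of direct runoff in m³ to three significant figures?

V ≈ 2.26 × 10^6 m³

Direct-runoff ordinates (Q − Q_b): 0.00, 2.77, 8.54, 14.31, 26.08, 34.85, 23.62, 16.38, 11.15, 7.92, 5.69, 3.46, 2.23, 0.00 m³/s.
ΣQ_DR = 157.0 m³/s.
With Δt = 4 h = 14400 s, V = ΣQ_DR · Δt = 157.0 × 14400 = 2.26 × 10^6 m³.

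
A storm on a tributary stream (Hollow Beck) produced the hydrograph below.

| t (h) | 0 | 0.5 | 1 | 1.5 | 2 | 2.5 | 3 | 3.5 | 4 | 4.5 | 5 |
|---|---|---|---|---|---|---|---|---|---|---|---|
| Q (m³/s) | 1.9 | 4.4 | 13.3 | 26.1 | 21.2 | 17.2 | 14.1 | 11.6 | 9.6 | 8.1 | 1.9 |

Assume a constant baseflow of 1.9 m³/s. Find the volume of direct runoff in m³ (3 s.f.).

Direct-runoff ordinates (Q − Q_b): 0.0, 2.5, 11.4, 24.2, 19.3, 15.3, 12.2, 9.7, 7.7, 6.2, 0.0 m³/s.
ΣQ_DR = 108.5 m³/s.
With Δt = 0.5 h = 1800 s, V = ΣQ_DR · Δt = 108.5 × 1800 = 1.95 × 10^5 m³.

V ≈ 1.95 × 10^5 m³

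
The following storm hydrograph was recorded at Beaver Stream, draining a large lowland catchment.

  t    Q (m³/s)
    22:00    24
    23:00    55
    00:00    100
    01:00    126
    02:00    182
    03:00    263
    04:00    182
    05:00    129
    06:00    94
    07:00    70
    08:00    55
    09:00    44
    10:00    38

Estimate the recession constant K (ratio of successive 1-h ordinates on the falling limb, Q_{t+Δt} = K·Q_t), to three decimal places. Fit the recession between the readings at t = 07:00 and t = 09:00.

Using the recession-limb readings at t = 07:00 and t = 09:00: Q falls from 70 to 44 m³/s over 2 intervals.
K = (Q₂/Q₁)^(1/2) = (44/70)^(1/2) = 0.793.

K ≈ 0.793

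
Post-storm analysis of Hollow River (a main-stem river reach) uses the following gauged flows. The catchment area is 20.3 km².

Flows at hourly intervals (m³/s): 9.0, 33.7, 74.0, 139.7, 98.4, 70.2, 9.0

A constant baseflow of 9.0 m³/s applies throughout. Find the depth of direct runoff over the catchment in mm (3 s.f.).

Direct runoff: 0.0, 24.7, 65.0, 130.7, 89.4, 61.2, 0.0 m³/s; ΣQ_DR = 371.0 m³/s.
V = ΣQ_DR · Δt = 371.0 × 3600 s = 1.336 × 10^6 m³.
Over A = 20.3 km², depth = V / A = 65.8 mm.

d ≈ 65.8 mm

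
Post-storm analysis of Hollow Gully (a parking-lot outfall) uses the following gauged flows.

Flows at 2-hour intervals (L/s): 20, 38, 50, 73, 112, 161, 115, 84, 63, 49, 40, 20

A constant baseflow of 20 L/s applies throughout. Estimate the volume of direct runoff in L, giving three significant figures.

Direct-runoff ordinates (Q − Q_b): 0.0, 18.0, 30.0, 53.0, 92.0, 141.0, 95.0, 64.0, 43.0, 29.0, 20.0, 0.0 L/s.
ΣQ_DR = 585.0 L/s.
With Δt = 2 h = 7200 s, V = ΣQ_DR · Δt = 585.0 × 7200 = 4.21 × 10^6 L.

V ≈ 4.21 × 10^6 L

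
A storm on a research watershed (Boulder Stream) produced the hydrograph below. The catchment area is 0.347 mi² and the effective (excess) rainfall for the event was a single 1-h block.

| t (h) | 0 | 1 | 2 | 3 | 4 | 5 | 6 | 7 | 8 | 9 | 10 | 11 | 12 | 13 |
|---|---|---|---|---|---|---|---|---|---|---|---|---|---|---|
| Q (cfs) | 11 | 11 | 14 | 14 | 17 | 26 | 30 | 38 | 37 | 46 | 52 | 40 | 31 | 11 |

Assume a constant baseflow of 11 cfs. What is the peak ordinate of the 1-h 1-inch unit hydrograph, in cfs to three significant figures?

U_p ≈ 41.0 cfs

Direct runoff: 0.0, 0.0, 3.0, 3.0, 6.0, 15.0, 19.0, 27.0, 26.0, 35.0, 41.0, 29.0, 20.0, 0.0 cfs; ΣQ_DR = 224.0 cfs, peak = 41.0 cfs.
Runoff depth d = ΣQ_DR·Δt / A = 224.0 × 3600 / (0.347 mi²) = 1.000 in.
The 1-inch UH is the DRH scaled by (1 in)/d, so U_p = 41.0 × 1/1.000 = 41.0 cfs.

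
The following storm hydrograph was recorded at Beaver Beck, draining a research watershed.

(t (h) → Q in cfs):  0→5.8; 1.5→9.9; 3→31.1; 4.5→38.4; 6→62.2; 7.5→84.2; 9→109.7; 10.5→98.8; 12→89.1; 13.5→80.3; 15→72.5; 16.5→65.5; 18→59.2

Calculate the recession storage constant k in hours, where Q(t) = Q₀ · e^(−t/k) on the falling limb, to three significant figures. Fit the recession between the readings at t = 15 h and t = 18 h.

On the falling limb, Q drops from 72.5 to 59.2 cfs between t = 15 h and t = 18 h (Δt = 3 h).
k = −Δt / ln(Q₂/Q₁) = −3 / ln(59.2/72.5) = 14.8 h.

k ≈ 14.8 h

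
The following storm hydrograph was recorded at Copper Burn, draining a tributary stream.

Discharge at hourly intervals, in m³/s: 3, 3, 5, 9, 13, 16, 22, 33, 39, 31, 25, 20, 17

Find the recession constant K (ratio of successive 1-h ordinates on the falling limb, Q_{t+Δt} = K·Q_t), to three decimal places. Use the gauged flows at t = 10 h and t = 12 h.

Using the recession-limb readings at t = 10 h and t = 12 h: Q falls from 25 to 17 m³/s over 2 intervals.
K = (Q₂/Q₁)^(1/2) = (17/25)^(1/2) = 0.825.

K ≈ 0.825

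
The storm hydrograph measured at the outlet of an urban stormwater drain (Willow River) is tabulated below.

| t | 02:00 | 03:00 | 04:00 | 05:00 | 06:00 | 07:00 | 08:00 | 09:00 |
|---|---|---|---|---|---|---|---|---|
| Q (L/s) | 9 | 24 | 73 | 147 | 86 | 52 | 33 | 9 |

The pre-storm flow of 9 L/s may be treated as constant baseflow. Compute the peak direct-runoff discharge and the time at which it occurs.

Q_p = 138.0 L/s at t = 05:00

Subtracting baseflow gives direct-runoff ordinates: 0.0, 15.0, 64.0, 138.0, 77.0, 43.0, 24.0, 0.0 L/s.
The maximum is 138.0 L/s, occurring at the reading for t = 05:00.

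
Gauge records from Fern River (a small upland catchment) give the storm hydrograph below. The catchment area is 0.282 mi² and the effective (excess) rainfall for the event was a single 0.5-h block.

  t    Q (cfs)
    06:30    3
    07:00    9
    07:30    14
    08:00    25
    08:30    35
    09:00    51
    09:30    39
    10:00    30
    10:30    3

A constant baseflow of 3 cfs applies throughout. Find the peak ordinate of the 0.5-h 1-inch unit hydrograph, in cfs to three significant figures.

U_p ≈ 96.0 cfs

Direct runoff: 0.0, 6.0, 11.0, 22.0, 32.0, 48.0, 36.0, 27.0, 0.0 cfs; ΣQ_DR = 182.0 cfs, peak = 48.0 cfs.
Runoff depth d = ΣQ_DR·Δt / A = 182.0 × 1800 / (0.282 mi²) = 0.5000 in.
The 1-inch UH is the DRH scaled by (1 in)/d, so U_p = 48.0 × 1/0.5000 = 96.0 cfs.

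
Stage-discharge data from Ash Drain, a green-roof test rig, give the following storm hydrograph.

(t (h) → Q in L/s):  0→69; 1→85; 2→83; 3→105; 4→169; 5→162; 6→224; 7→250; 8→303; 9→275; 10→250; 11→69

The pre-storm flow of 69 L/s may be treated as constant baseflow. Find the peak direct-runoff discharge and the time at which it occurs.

Subtracting baseflow gives direct-runoff ordinates: 0.0, 16.0, 14.0, 36.0, 100.0, 93.0, 155.0, 181.0, 234.0, 206.0, 181.0, 0.0 L/s.
The maximum is 234.0 L/s, occurring at the reading for t = 8 h.

Q_p = 234.0 L/s at t = 8 h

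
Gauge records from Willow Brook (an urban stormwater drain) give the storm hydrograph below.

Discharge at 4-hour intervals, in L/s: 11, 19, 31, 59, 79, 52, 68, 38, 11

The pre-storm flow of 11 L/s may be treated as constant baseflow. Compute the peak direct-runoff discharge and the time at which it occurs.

Q_p = 68.0 L/s at t = 16 h

Subtracting baseflow gives direct-runoff ordinates: 0.0, 8.0, 20.0, 48.0, 68.0, 41.0, 57.0, 27.0, 0.0 L/s.
The maximum is 68.0 L/s, occurring at the reading for t = 16 h.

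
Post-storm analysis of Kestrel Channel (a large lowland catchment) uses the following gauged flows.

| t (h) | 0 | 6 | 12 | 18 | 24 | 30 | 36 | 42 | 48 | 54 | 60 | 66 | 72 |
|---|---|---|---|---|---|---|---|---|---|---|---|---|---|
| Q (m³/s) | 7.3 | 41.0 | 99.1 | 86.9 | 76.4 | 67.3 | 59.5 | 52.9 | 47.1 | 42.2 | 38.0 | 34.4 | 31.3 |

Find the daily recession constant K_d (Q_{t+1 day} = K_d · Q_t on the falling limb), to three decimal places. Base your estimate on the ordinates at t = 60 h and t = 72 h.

K_d ≈ 0.678

Between t = 60 h and t = 72 h the flow falls from 38.0 to 31.3 m³/s over 2×6 h = 12 h.
Per-interval ratio K = (31.3/38.0)^(1/2) = 0.9076; K_d = K^(24/6) = 0.678.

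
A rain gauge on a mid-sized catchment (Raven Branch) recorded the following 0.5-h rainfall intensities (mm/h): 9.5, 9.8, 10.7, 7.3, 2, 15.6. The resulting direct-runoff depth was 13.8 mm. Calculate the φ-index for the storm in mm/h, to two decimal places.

φ ≈ 5.06 mm/h

Only the 5 blocks with intensity above φ contribute runoff: 9.5, 9.8, 10.7, 7.3, 15.6 mm/h.
Σ(I−φ)·Δt = d  ⇒  (9.5+9.8+10.7+7.3+15.6 − 5φ)·0.5 = 13.8
φ = (52.90 − 13.8/0.5) / 5 = 5.06 mm/h.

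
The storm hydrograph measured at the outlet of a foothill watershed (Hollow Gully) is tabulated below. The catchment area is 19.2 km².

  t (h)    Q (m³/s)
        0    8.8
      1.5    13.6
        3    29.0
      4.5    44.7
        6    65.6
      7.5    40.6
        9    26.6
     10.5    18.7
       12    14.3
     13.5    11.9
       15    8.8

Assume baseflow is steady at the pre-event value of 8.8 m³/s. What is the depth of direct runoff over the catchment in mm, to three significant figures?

d ≈ 52.3 mm

Direct runoff: 0.0, 4.8, 20.2, 35.9, 56.8, 31.8, 17.8, 9.9, 5.5, 3.1, 0.0 m³/s; ΣQ_DR = 185.8 m³/s.
V = ΣQ_DR · Δt = 185.8 × 5400 s = 1.003 × 10^6 m³.
Over A = 19.2 km², depth = V / A = 52.3 mm.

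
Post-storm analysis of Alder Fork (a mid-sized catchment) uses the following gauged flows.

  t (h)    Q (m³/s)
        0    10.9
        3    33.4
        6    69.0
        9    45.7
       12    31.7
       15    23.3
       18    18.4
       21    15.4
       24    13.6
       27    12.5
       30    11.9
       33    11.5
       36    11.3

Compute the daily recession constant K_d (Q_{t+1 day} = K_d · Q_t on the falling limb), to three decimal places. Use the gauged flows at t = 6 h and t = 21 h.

Between t = 6 h and t = 21 h the flow falls from 69.0 to 15.4 m³/s over 5×3 h = 15 h.
Per-interval ratio K = (15.4/69.0)^(1/5) = 0.7409; K_d = K^(24/3) = 0.091.

K_d ≈ 0.091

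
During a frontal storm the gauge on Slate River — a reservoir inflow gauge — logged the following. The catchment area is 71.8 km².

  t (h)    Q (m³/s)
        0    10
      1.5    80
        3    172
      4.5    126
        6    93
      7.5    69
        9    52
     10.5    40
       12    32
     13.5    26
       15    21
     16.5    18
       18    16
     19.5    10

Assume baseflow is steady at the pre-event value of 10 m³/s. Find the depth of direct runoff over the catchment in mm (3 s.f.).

Direct runoff: 0.0, 70.0, 162.0, 116.0, 83.0, 59.0, 42.0, 30.0, 22.0, 16.0, 11.0, 8.0, 6.0, 0.0 m³/s; ΣQ_DR = 625.0 m³/s.
V = ΣQ_DR · Δt = 625.0 × 5400 s = 3.375 × 10^6 m³.
Over A = 71.8 km², depth = V / A = 47.0 mm.

d ≈ 47.0 mm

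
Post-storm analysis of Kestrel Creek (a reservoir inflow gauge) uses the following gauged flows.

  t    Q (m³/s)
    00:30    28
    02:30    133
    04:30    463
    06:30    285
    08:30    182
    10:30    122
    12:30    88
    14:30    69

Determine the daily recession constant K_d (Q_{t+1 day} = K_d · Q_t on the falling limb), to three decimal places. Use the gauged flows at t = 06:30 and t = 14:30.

Between t = 06:30 and t = 14:30 the flow falls from 285 to 69 m³/s over 4×2 h = 8 h.
Per-interval ratio K = (69/285)^(1/4) = 0.7015; K_d = K^(24/2) = 0.014.

K_d ≈ 0.014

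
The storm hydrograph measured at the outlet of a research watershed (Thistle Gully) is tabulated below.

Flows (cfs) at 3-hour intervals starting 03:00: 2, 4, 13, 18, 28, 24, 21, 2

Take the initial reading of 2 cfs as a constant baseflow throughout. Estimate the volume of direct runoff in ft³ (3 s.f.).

V ≈ 1.04 × 10^6 ft³

Direct-runoff ordinates (Q − Q_b): 0.0, 2.0, 11.0, 16.0, 26.0, 22.0, 19.0, 0.0 cfs.
ΣQ_DR = 96.00 cfs.
With Δt = 3 h = 10800 s, V = ΣQ_DR · Δt = 96.00 × 10800 = 1.04 × 10^6 ft³.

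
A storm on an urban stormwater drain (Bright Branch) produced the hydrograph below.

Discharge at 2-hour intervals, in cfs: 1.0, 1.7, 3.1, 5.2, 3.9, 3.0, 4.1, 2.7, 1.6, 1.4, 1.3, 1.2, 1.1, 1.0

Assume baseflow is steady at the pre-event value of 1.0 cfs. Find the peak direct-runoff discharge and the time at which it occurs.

Subtracting baseflow gives direct-runoff ordinates: 0.0, 0.7, 2.1, 4.2, 2.9, 2.0, 3.1, 1.7, 0.6, 0.4, 0.3, 0.2, 0.1, 0.0 cfs.
The maximum is 4.2 cfs, occurring at the reading for t = 6 h.

Q_p = 4.2 cfs at t = 6 h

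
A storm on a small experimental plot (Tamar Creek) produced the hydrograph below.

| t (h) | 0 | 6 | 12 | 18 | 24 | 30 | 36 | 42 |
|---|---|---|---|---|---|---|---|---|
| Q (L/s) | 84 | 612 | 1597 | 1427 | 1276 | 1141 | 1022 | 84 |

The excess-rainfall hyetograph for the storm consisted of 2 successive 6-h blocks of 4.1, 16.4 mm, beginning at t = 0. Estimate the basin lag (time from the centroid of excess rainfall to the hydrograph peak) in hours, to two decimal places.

t_L ≈ 4.20 h

Centroid of excess rainfall: t_c = Σ P_i·t̄_i / ΣP_i = 7.8000 h (block centres at 3, 9 h).
Hydrograph peak occurs at t = 12 h, so basin lag t_L = 12 − 7.8000 = 4.20 h.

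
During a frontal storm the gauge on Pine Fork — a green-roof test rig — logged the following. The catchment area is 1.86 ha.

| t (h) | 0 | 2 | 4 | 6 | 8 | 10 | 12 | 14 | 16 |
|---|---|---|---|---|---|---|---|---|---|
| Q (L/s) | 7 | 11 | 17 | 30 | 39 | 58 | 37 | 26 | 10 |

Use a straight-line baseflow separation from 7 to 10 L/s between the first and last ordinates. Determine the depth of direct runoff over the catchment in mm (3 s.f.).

d ≈ 61.4 mm

Direct runoff: 0.00, 3.62, 9.25, 21.88, 30.50, 49.12, 27.75, 16.38, 0.00 L/s; ΣQ_DR = 158.5 L/s.
V = ΣQ_DR · Δt = 158.5 × 7200 s = 1.141 × 10^6 L.
Over A = 1.86 ha, depth = V / A = 61.4 mm.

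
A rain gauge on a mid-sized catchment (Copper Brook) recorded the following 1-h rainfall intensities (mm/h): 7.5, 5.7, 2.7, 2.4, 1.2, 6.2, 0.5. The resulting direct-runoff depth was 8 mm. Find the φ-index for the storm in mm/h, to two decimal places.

Only the 3 blocks with intensity above φ contribute runoff: 7.5, 5.7, 6.2 mm/h.
Σ(I−φ)·Δt = d  ⇒  (7.5+5.7+6.2 − 3φ)·1 = 8
φ = (19.40 − 8/1) / 3 = 3.80 mm/h.

φ ≈ 3.80 mm/h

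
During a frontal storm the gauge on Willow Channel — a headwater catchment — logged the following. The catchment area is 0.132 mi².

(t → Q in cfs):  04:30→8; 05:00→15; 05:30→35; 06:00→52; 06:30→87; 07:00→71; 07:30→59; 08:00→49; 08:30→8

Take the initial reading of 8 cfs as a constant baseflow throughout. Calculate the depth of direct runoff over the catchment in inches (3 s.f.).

Direct runoff: 0.0, 7.0, 27.0, 44.0, 79.0, 63.0, 51.0, 41.0, 0.0 cfs; ΣQ_DR = 312.0 cfs.
V = ΣQ_DR · Δt = 312.0 × 1800 s = 5.616 × 10^5 ft³.
Over A = 0.132 mi², depth = V / A = 1.83 in.

d ≈ 1.83 in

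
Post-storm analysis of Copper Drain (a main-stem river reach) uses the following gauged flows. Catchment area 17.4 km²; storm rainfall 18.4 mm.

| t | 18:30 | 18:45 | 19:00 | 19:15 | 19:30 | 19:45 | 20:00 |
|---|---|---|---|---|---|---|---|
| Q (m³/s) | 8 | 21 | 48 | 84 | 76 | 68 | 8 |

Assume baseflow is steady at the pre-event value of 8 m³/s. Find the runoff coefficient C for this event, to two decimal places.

ΣQ_DR = 257.0 m³/s; V = ΣQ_DR·Δt = 2.313 × 10^5 m³.
Runoff depth d = V / A = 13.29 mm.
C = d / P = 13.29 / 18.4 = 0.72.

C ≈ 0.72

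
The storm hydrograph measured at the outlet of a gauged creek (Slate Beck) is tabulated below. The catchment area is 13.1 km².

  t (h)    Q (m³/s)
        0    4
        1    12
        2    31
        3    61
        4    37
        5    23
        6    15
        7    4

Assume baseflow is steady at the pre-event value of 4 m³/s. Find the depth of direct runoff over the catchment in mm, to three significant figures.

Direct runoff: 0.0, 8.0, 27.0, 57.0, 33.0, 19.0, 11.0, 0.0 m³/s; ΣQ_DR = 155.0 m³/s.
V = ΣQ_DR · Δt = 155.0 × 3600 s = 5.580 × 10^5 m³.
Over A = 13.1 km², depth = V / A = 42.6 mm.

d ≈ 42.6 mm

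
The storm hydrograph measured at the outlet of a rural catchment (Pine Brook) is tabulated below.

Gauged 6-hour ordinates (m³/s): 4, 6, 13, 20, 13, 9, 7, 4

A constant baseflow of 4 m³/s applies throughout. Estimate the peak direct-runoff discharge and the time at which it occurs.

Q_p = 16.0 m³/s at t = 18 h

Subtracting baseflow gives direct-runoff ordinates: 0.0, 2.0, 9.0, 16.0, 9.0, 5.0, 3.0, 0.0 m³/s.
The maximum is 16.0 m³/s, occurring at the reading for t = 18 h.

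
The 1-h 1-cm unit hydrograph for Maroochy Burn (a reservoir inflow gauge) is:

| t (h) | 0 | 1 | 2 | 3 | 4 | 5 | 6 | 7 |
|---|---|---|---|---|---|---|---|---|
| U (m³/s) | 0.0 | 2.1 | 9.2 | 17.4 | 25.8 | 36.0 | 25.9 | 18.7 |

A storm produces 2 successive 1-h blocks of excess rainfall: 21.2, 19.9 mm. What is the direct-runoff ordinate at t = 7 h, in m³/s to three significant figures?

By discrete convolution, Q_j = Σ (P_i / 10 mm) · U_{j−i}.
At t = 7 h (j=7): Q = (21.2/10)·18.7 + (19.9/10)·25.9 = 91.2 m³/s.

Q ≈ 91.2 m³/s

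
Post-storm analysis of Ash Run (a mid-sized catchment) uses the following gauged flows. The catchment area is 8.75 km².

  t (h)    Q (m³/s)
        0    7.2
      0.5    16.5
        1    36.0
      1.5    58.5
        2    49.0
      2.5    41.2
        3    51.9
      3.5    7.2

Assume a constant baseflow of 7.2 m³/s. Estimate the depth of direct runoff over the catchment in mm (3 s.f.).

d ≈ 43.2 mm

Direct runoff: 0.0, 9.3, 28.8, 51.3, 41.8, 34.0, 44.7, 0.0 m³/s; ΣQ_DR = 209.9 m³/s.
V = ΣQ_DR · Δt = 209.9 × 1800 s = 3.778 × 10^5 m³.
Over A = 8.75 km², depth = V / A = 43.2 mm.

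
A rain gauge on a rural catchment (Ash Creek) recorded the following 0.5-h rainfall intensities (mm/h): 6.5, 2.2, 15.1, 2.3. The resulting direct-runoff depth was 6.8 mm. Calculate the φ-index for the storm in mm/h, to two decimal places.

φ ≈ 4.00 mm/h

Only the 2 blocks with intensity above φ contribute runoff: 6.5, 15.1 mm/h.
Σ(I−φ)·Δt = d  ⇒  (6.5+15.1 − 2φ)·0.5 = 6.8
φ = (21.60 − 6.8/0.5) / 2 = 4.00 mm/h.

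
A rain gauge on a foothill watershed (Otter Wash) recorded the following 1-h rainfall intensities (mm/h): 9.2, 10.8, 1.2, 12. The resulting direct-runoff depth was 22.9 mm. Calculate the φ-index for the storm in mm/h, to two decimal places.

φ ≈ 3.03 mm/h

Only the 3 blocks with intensity above φ contribute runoff: 9.2, 10.8, 12 mm/h.
Σ(I−φ)·Δt = d  ⇒  (9.2+10.8+12 − 3φ)·1 = 22.9
φ = (32.00 − 22.9/1) / 3 = 3.03 mm/h.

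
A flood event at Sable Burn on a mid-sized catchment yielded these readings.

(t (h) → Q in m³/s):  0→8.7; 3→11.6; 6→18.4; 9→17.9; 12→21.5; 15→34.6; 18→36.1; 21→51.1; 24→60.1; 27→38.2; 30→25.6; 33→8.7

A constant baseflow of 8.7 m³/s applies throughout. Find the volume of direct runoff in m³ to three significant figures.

V ≈ 2.46 × 10^6 m³

Direct-runoff ordinates (Q − Q_b): 0.0, 2.9, 9.7, 9.2, 12.8, 25.9, 27.4, 42.4, 51.4, 29.5, 16.9, 0.0 m³/s.
ΣQ_DR = 228.1 m³/s.
With Δt = 3 h = 10800 s, V = ΣQ_DR · Δt = 228.1 × 10800 = 2.46 × 10^6 m³.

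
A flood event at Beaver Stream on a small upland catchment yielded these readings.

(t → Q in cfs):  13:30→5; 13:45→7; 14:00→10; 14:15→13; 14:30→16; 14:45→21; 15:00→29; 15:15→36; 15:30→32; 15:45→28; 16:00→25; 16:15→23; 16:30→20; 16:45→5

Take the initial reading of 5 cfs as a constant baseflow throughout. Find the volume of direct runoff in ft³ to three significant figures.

Direct-runoff ordinates (Q − Q_b): 0.0, 2.0, 5.0, 8.0, 11.0, 16.0, 24.0, 31.0, 27.0, 23.0, 20.0, 18.0, 15.0, 0.0 cfs.
ΣQ_DR = 200.0 cfs.
With Δt = 0.25 h = 900 s, V = ΣQ_DR · Δt = 200.0 × 900 = 1.80 × 10^5 ft³.

V ≈ 1.80 × 10^5 ft³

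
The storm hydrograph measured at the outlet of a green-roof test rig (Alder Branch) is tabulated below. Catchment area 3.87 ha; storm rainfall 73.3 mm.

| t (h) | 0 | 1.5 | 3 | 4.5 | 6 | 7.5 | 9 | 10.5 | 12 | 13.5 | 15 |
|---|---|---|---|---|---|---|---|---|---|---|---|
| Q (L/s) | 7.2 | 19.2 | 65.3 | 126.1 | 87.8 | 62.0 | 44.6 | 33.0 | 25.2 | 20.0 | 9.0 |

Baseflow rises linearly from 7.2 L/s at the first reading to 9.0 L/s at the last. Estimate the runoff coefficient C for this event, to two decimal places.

ΣQ_DR = 410.3 L/s; V = ΣQ_DR·Δt = 2.216 × 10^6 L.
Runoff depth d = V / A = 57.25 mm.
C = d / P = 57.25 / 73.3 = 0.78.

C ≈ 0.78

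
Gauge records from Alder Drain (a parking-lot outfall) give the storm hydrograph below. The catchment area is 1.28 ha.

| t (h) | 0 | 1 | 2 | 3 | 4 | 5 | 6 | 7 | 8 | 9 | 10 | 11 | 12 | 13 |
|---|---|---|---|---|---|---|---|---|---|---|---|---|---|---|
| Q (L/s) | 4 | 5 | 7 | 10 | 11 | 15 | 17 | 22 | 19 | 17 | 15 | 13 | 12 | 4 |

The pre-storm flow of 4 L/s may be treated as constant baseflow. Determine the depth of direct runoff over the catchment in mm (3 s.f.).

Direct runoff: 0.0, 1.0, 3.0, 6.0, 7.0, 11.0, 13.0, 18.0, 15.0, 13.0, 11.0, 9.0, 8.0, 0.0 L/s; ΣQ_DR = 115.0 L/s.
V = ΣQ_DR · Δt = 115.0 × 3600 s = 4.140 × 10^5 L.
Over A = 1.28 ha, depth = V / A = 32.3 mm.

d ≈ 32.3 mm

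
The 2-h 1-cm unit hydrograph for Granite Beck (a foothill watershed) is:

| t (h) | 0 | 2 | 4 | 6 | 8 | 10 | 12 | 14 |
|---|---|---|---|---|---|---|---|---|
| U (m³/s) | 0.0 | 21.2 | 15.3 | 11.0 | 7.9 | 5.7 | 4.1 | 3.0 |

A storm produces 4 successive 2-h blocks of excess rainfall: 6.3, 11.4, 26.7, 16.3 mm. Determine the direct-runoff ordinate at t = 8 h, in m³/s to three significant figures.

By discrete convolution, Q_j = Σ (P_i / 10 mm) · U_{j−i}.
At t = 8 h (j=4): Q = (6.3/10)·7.9 + (11.4/10)·11.0 + (26.7/10)·15.3 + (16.3/10)·21.2 = 92.9 m³/s.

Q ≈ 92.9 m³/s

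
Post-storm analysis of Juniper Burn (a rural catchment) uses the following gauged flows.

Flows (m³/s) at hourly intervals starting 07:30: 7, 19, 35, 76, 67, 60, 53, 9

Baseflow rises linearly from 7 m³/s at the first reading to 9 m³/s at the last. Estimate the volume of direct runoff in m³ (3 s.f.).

Direct-runoff ordinates (Q − Q_b): 0.00, 11.71, 27.43, 68.14, 58.86, 51.57, 44.29, 0.00 m³/s.
ΣQ_DR = 262.0 m³/s.
With Δt = 1 h = 3600 s, V = ΣQ_DR · Δt = 262.0 × 3600 = 9.43 × 10^5 m³.

V ≈ 9.43 × 10^5 m³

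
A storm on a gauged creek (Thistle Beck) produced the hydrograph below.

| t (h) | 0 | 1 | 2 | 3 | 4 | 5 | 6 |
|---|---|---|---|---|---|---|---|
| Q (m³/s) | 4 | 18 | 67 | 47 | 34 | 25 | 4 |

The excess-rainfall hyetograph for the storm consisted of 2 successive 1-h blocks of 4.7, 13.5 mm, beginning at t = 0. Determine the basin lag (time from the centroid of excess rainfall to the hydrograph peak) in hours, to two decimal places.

t_L ≈ 0.76 h

Centroid of excess rainfall: t_c = Σ P_i·t̄_i / ΣP_i = 1.2418 h (block centres at 0.5, 1.5 h).
Hydrograph peak occurs at t = 2 h, so basin lag t_L = 2 − 1.2418 = 0.76 h.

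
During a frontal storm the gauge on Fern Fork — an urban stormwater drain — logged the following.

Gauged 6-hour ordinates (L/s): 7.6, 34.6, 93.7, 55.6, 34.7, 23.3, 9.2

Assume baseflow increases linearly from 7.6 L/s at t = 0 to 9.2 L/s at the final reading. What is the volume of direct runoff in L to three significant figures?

V ≈ 4.32 × 10^6 L

Direct-runoff ordinates (Q − Q_b): 0.00, 26.73, 85.57, 47.20, 26.03, 14.37, 0.00 L/s.
ΣQ_DR = 199.9 L/s.
With Δt = 6 h = 21600 s, V = ΣQ_DR · Δt = 199.9 × 21600 = 4.32 × 10^6 L.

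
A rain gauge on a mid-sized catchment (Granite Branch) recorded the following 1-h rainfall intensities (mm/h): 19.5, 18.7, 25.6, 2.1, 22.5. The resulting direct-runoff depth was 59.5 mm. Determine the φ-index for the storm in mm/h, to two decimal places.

φ ≈ 6.70 mm/h

Only the 4 blocks with intensity above φ contribute runoff: 19.5, 18.7, 25.6, 22.5 mm/h.
Σ(I−φ)·Δt = d  ⇒  (19.5+18.7+25.6+22.5 − 4φ)·1 = 59.5
φ = (86.30 − 59.5/1) / 4 = 6.70 mm/h.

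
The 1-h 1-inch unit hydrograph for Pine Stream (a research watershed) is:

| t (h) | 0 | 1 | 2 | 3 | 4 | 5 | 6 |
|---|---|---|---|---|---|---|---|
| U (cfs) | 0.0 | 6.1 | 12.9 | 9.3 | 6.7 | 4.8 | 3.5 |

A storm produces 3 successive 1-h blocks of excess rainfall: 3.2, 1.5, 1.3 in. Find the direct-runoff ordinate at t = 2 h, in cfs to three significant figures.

Q ≈ 50.4 cfs

By discrete convolution, Q_j = Σ (P_i / 1 in) · U_{j−i}.
At t = 2 h (j=2): Q = (3.2/1)·12.9 + (1.5/1)·6.1 + (1.3/1)·0.0 = 50.4 cfs.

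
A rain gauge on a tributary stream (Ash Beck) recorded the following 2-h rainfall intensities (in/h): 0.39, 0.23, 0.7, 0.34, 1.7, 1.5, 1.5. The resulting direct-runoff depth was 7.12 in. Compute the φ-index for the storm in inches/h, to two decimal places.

φ ≈ 0.46 in/h

Only the 4 blocks with intensity above φ contribute runoff: 0.7, 1.7, 1.5, 1.5 in/h.
Σ(I−φ)·Δt = d  ⇒  (0.7+1.7+1.5+1.5 − 4φ)·2 = 7.12
φ = (5.400 − 7.12/2) / 4 = 0.46 in/h.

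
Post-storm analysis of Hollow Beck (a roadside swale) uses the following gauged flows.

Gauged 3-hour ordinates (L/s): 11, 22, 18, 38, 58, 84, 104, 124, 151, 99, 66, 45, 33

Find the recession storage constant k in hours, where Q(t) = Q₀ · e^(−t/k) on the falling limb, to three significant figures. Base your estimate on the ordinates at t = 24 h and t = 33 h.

On the falling limb, Q drops from 151 to 45 L/s between t = 24 h and t = 33 h (Δt = 9 h).
k = −Δt / ln(Q₂/Q₁) = −9 / ln(45/151) = 7.43 h.

k ≈ 7.43 h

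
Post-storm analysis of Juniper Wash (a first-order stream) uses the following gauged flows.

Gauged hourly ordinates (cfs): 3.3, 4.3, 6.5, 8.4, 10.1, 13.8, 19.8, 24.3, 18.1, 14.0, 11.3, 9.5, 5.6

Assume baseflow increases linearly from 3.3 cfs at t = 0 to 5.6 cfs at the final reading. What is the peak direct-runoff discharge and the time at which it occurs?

Q_p = 19.66 cfs at t = 7 h

Subtracting baseflow gives direct-runoff ordinates: 0.00, 0.81, 2.82, 4.53, 6.03, 9.54, 15.35, 19.66, 13.27, 8.97, 6.08, 4.09, 0.00 cfs.
The maximum is 19.66 cfs, occurring at the reading for t = 7 h.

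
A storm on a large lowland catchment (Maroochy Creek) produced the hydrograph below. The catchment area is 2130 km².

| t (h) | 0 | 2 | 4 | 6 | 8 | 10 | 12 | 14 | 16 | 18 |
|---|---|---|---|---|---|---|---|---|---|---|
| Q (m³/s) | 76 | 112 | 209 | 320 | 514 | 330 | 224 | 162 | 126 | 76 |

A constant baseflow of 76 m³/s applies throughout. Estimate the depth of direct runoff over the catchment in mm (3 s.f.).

Direct runoff: 0.0, 36.0, 133.0, 244.0, 438.0, 254.0, 148.0, 86.0, 50.0, 0.0 m³/s; ΣQ_DR = 1389 m³/s.
V = ΣQ_DR · Δt = 1389 × 7200 s = 1.000 × 10^7 m³.
Over A = 2130 km², depth = V / A = 4.70 mm.

d ≈ 4.70 mm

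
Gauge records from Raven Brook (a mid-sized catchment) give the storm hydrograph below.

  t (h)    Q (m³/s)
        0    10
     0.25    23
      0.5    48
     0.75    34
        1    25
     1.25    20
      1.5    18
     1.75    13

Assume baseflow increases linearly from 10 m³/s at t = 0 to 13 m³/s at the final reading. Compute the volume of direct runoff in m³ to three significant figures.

Direct-runoff ordinates (Q − Q_b): 0.00, 12.57, 37.14, 22.71, 13.29, 7.86, 5.43, 0.00 m³/s.
ΣQ_DR = 99.00 m³/s.
With Δt = 0.25 h = 900 s, V = ΣQ_DR · Δt = 99.00 × 900 = 89100 m³.

V ≈ 89100 m³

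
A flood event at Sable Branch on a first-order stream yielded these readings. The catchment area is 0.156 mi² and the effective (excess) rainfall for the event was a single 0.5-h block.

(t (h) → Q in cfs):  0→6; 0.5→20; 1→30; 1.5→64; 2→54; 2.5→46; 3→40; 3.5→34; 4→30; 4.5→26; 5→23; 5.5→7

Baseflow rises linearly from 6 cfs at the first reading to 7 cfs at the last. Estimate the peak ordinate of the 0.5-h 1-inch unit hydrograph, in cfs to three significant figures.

Direct runoff: 0.00, 13.91, 23.82, 57.73, 47.64, 39.55, 33.45, 27.36, 23.27, 19.18, 16.09, 0.00 cfs; ΣQ_DR = 302.0 cfs, peak = 57.73 cfs.
Runoff depth d = ΣQ_DR·Δt / A = 302.0 × 1800 / (0.156 mi²) = 1.500 in.
The 1-inch UH is the DRH scaled by (1 in)/d, so U_p = 57.73 × 1/1.500 = 38.5 cfs.

U_p ≈ 38.5 cfs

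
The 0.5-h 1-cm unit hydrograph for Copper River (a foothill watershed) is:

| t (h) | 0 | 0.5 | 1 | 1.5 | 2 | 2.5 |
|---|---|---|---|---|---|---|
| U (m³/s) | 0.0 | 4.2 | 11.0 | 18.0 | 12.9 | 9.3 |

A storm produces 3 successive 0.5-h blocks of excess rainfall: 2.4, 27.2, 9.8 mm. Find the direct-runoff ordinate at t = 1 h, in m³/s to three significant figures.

Q ≈ 14.1 m³/s

By discrete convolution, Q_j = Σ (P_i / 10 mm) · U_{j−i}.
At t = 1 h (j=2): Q = (2.4/10)·11.0 + (27.2/10)·4.2 + (9.8/10)·0.0 = 14.1 m³/s.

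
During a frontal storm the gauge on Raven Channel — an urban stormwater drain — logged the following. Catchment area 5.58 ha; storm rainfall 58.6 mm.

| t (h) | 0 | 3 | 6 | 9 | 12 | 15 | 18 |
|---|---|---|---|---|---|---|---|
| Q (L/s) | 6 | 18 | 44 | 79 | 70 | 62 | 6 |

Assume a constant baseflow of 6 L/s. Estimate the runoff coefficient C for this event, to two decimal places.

C ≈ 0.80

ΣQ_DR = 243.0 L/s; V = ΣQ_DR·Δt = 2.624 × 10^6 L.
Runoff depth d = V / A = 47.03 mm.
C = d / P = 47.03 / 58.6 = 0.80.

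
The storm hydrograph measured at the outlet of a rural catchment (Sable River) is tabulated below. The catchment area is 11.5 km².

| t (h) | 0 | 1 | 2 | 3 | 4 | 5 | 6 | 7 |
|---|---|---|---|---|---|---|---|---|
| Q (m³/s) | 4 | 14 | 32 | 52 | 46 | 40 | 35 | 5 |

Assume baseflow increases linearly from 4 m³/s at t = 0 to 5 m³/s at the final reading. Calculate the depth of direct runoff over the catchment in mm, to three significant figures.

Direct runoff: 0.00, 9.86, 27.71, 47.57, 41.43, 35.29, 30.14, 0.00 m³/s; ΣQ_DR = 192.0 m³/s.
V = ΣQ_DR · Δt = 192.0 × 3600 s = 6.912 × 10^5 m³.
Over A = 11.5 km², depth = V / A = 60.1 mm.

d ≈ 60.1 mm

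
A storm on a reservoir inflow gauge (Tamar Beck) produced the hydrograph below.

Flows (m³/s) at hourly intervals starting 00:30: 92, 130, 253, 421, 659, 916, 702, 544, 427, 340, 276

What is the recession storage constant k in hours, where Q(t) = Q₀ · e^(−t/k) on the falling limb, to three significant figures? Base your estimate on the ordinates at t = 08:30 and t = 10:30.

k ≈ 4.58 h

On the falling limb, Q drops from 427 to 276 m³/s between t = 08:30 and t = 10:30 (Δt = 2 h).
k = −Δt / ln(Q₂/Q₁) = −2 / ln(276/427) = 4.58 h.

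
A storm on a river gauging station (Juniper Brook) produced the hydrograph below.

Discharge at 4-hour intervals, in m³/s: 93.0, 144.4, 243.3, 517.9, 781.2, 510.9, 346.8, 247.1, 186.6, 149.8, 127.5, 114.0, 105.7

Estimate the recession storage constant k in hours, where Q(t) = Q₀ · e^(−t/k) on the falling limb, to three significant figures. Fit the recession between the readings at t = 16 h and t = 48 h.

On the falling limb, Q drops from 781.2 to 105.7 m³/s between t = 16 h and t = 48 h (Δt = 32 h).
k = −Δt / ln(Q₂/Q₁) = −32 / ln(105.7/781.2) = 16.0 h.

k ≈ 16.0 h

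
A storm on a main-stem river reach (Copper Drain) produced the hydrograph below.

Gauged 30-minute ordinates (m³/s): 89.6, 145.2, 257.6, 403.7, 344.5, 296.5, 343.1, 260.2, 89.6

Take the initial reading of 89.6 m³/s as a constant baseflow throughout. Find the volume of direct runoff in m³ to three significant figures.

Direct-runoff ordinates (Q − Q_b): 0.0, 55.6, 168.0, 314.1, 254.9, 206.9, 253.5, 170.6, 0.0 m³/s.
ΣQ_DR = 1424 m³/s.
With Δt = 0.5 h = 1800 s, V = ΣQ_DR · Δt = 1424 × 1800 = 2.56 × 10^6 m³.

V ≈ 2.56 × 10^6 m³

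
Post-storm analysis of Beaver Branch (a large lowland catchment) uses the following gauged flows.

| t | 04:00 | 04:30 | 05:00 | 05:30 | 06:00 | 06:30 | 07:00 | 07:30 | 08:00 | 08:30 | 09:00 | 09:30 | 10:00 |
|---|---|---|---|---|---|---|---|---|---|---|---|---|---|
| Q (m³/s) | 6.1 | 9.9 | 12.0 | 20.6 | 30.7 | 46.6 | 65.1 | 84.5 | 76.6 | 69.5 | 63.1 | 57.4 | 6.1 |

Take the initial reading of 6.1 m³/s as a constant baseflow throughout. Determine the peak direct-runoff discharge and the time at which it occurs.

Subtracting baseflow gives direct-runoff ordinates: 0.0, 3.8, 5.9, 14.5, 24.6, 40.5, 59.0, 78.4, 70.5, 63.4, 57.0, 51.3, 0.0 m³/s.
The maximum is 78.4 m³/s, occurring at the reading for t = 07:30.

Q_p = 78.4 m³/s at t = 07:30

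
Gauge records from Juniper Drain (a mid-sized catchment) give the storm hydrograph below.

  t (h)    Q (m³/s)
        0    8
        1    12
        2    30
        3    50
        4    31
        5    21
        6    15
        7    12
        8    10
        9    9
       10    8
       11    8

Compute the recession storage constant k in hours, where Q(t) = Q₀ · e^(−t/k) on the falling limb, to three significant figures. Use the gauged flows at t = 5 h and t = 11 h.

k ≈ 6.22 h

On the falling limb, Q drops from 21 to 8 m³/s between t = 5 h and t = 11 h (Δt = 6 h).
k = −Δt / ln(Q₂/Q₁) = −6 / ln(8/21) = 6.22 h.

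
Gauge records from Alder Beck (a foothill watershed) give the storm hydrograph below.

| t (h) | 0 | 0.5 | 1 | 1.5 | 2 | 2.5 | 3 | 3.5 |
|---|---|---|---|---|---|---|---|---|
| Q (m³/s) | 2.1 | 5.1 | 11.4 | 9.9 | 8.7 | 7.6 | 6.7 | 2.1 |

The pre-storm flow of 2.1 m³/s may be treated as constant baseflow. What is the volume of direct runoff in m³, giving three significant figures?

Direct-runoff ordinates (Q − Q_b): 0.0, 3.0, 9.3, 7.8, 6.6, 5.5, 4.6, 0.0 m³/s.
ΣQ_DR = 36.80 m³/s.
With Δt = 0.5 h = 1800 s, V = ΣQ_DR · Δt = 36.80 × 1800 = 66200 m³.

V ≈ 66200 m³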